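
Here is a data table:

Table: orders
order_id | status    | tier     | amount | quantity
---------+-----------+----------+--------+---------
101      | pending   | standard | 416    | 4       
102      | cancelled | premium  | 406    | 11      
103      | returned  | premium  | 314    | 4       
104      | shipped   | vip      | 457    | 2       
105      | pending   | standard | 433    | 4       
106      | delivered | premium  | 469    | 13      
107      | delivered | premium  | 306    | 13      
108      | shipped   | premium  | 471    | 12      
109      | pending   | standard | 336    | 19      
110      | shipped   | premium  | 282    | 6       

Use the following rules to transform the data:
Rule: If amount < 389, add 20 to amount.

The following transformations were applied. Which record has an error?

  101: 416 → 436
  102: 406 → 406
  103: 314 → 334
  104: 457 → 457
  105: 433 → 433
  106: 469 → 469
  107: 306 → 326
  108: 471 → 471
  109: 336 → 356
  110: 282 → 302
Record 101 has an error. The correct transformed value should be 416, not 436.

Step 1: Check each record against the rule
Step 2: Record 101 has amount = 416
Step 3: Since 416 >= 389, the bonus should not have been applied
Step 4: Correct value = 416, but claimed value = 436
Conclusion: Record 101 has the error.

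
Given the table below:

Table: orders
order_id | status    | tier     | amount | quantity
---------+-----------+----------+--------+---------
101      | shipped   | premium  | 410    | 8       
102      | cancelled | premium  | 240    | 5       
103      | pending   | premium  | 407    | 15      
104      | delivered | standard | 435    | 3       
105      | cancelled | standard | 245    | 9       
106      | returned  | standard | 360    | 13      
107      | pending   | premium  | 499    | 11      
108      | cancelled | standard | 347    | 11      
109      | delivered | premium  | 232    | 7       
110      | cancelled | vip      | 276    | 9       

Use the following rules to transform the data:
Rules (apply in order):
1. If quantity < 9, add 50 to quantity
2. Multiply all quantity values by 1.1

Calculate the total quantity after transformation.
320.1

Step 1: Apply Rule 1 - Add 50 to records with quantity < 9
  - 4 records affected: 23 + (4 × 50) = 223
  - Unaffected records: 68
  - Sum after Rule 1: 291
Step 2: Apply Rule 2 - Multiply all by 1.1
  - 291 × 1.1 = 320.1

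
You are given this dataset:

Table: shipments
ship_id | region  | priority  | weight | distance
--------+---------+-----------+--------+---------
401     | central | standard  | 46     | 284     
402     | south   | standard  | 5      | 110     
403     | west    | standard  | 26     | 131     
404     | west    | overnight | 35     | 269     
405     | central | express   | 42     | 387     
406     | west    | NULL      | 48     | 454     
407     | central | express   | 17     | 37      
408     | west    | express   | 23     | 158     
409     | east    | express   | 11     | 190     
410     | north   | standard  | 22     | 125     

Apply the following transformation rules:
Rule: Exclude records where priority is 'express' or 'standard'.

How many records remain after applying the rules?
2

Step 1: Count records to exclude
  - 4 (express) + 4 (standard) = 8 records
Step 2: Total records: 10
Step 3: Remaining = 10 - 8 = 2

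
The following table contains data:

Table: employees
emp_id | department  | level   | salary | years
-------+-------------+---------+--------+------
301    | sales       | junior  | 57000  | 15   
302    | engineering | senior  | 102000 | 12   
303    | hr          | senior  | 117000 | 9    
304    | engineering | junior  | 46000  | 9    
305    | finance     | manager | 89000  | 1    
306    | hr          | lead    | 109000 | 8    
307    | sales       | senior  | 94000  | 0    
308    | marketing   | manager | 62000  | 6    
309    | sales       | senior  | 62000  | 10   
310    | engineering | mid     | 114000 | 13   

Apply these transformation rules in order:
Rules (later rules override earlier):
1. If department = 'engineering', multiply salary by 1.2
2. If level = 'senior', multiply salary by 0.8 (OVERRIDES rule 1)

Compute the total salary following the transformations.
809000.0

Step 1: Rule 2 takes priority for records with level = 'senior'
  - 4 records: 375000 × 0.8 = 300000.0
Step 2: Rule 1 applies to remaining records with department = 'engineering'
  - 2 records: 160000 × 1.2 = 192000.0
Step 3: Other records unchanged: 317000
Step 4: Final sum = 300000.0 + 192000.0 + 317000 = 809000.0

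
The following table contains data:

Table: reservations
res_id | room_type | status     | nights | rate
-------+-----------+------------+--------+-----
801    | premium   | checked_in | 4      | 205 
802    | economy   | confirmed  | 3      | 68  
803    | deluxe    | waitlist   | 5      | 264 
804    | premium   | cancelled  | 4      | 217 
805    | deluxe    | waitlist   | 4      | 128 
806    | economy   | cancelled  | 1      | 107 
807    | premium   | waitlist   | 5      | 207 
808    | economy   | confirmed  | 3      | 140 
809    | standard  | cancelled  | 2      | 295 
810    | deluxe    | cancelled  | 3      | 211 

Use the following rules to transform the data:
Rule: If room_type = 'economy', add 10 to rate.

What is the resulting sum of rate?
1872

Step 1: Count records where room_type = 'economy': 3
Step 2: Total bonus added: 3 × 10 = 30
Step 3: Original sum of rate: 1842
Step 4: Final sum = 1842 + 30 = 1872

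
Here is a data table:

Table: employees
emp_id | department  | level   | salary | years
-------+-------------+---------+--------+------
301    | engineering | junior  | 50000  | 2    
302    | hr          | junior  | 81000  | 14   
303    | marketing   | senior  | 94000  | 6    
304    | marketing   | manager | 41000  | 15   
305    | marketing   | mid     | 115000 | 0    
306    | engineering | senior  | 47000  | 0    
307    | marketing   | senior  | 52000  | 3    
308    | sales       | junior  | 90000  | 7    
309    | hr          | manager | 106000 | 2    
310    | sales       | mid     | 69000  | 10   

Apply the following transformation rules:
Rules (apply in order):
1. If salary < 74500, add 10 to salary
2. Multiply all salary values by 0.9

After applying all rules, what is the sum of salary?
670545.0

Step 1: Apply Rule 1 - Add 10 to records with salary < 74500
  - 5 records affected: 259000 + (5 × 10) = 259050
  - Unaffected records: 486000
  - Sum after Rule 1: 745050
Step 2: Apply Rule 2 - Multiply all by 0.9
  - 745050 × 0.9 = 670545.0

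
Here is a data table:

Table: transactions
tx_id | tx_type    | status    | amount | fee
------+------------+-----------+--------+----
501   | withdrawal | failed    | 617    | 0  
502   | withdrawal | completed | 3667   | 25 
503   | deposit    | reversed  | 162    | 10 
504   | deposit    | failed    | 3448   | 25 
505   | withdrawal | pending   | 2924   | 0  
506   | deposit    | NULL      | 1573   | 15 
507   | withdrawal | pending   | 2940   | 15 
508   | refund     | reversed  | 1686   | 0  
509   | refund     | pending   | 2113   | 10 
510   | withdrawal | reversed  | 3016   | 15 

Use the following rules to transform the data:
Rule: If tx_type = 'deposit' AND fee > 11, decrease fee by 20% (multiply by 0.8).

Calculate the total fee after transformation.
107.0

Step 1: Find records where tx_type = 'deposit' AND fee > 11
Step 2: 2 records match, summing to 40
Step 3: After multiplier: 40 × 0.8 = 32.0
Step 4: Unaffected records sum: 75
Step 5: Final sum = 32.0 + 75 = 107.0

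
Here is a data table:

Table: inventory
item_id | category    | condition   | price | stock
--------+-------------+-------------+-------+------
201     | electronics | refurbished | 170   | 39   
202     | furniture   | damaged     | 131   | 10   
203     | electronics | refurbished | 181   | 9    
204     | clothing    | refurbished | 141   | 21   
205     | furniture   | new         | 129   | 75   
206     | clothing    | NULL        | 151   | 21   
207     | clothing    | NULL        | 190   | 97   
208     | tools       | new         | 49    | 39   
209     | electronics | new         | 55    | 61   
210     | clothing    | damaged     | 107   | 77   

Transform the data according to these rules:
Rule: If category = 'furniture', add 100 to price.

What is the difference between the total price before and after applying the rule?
200

Step 1: Original sum of price = 1304
Step 2: 2 records have category = 'furniture'
Step 3: Each affected record changes by 100
Step 4: Total change = 2 × 100 = 200
Step 5: New sum = 1304 + 200 = 1504
Step 6: Difference = |1504 - 1304| = 200
        (Sum increased by 200)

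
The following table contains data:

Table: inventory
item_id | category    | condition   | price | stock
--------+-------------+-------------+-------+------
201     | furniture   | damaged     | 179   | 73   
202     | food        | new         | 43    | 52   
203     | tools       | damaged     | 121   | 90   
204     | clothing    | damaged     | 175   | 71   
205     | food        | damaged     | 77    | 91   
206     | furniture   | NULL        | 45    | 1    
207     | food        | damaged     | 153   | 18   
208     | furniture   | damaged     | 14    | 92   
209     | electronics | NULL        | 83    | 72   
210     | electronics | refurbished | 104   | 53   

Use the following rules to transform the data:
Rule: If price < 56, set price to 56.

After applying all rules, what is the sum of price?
1060

Step 1: 3 records have price < 56
Step 2: These records originally summed to 102
Step 3: After setting to minimum: 3 × 56 = 168
Step 4: Unaffected records sum: 892
Step 5: Final sum = 168 + 892 = 1060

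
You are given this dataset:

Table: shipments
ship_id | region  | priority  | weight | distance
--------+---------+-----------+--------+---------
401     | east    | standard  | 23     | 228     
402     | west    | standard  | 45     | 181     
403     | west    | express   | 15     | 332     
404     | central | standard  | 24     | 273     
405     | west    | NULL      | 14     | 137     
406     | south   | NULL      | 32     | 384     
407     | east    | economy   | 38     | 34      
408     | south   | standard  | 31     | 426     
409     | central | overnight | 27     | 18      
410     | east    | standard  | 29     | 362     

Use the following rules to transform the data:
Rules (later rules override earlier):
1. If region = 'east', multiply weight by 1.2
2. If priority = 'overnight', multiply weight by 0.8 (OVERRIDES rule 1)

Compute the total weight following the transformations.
290.6

Step 1: Rule 2 takes priority for records with priority = 'overnight'
  - 1 records: 27 × 0.8 = 21.6
Step 2: Rule 1 applies to remaining records with region = 'east'
  - 3 records: 90 × 1.2 = 108.0
Step 3: Other records unchanged: 161
Step 4: Final sum = 21.6 + 108.0 + 161 = 290.6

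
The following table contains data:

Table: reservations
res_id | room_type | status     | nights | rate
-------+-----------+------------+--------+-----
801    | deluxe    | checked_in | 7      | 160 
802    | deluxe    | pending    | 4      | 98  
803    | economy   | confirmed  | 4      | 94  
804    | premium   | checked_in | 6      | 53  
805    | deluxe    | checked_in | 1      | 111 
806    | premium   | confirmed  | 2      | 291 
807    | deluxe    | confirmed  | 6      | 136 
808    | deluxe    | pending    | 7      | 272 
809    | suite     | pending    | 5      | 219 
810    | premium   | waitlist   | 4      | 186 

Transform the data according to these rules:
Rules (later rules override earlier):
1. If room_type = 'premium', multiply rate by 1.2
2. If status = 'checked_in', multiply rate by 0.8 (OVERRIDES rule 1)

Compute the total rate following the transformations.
1650.6

Step 1: Rule 2 takes priority for records with status = 'checked_in'
  - 3 records: 324 × 0.8 = 259.2
Step 2: Rule 1 applies to remaining records with room_type = 'premium'
  - 2 records: 477 × 1.2 = 572.4
Step 3: Other records unchanged: 819
Step 4: Final sum = 259.2 + 572.4 + 819 = 1650.6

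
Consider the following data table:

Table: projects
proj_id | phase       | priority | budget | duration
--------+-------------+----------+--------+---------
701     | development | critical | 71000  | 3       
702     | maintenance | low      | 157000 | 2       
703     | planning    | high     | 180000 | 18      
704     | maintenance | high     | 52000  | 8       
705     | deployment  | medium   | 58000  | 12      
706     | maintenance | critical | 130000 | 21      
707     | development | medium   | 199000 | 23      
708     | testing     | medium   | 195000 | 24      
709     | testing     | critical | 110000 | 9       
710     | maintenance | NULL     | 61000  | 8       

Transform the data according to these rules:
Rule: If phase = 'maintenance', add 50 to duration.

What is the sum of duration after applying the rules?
328

Step 1: Count records where phase = 'maintenance': 4
Step 2: Total bonus added: 4 × 50 = 200
Step 3: Original sum of duration: 128
Step 4: Final sum = 128 + 200 = 328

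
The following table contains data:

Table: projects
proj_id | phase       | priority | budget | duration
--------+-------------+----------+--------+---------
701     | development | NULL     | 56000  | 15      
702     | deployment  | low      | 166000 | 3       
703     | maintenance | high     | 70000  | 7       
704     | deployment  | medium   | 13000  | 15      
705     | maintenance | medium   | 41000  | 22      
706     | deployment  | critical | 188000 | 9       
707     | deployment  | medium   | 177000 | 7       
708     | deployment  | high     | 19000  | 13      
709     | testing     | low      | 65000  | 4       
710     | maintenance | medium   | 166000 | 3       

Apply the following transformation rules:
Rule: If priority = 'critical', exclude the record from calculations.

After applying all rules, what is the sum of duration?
89

Step 1: Identify records where priority = 'critical'
Step 2: The excluded records sum to 9
Step 3: Original total duration = 98
Step 4: Remaining total = 98 - 9 = 89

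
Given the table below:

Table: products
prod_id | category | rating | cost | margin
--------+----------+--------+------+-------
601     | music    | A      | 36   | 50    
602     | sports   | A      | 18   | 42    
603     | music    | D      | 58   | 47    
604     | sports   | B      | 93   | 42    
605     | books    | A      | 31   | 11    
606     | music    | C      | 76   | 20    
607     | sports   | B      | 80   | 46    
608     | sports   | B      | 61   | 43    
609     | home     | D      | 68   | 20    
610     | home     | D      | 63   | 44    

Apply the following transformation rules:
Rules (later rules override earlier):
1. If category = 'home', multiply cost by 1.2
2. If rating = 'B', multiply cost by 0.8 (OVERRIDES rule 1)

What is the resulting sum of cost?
563.4

Step 1: Rule 2 takes priority for records with rating = 'B'
  - 3 records: 234 × 0.8 = 187.2
Step 2: Rule 1 applies to remaining records with category = 'home'
  - 2 records: 131 × 1.2 = 157.2
Step 3: Other records unchanged: 219
Step 4: Final sum = 187.2 + 157.2 + 219 = 563.4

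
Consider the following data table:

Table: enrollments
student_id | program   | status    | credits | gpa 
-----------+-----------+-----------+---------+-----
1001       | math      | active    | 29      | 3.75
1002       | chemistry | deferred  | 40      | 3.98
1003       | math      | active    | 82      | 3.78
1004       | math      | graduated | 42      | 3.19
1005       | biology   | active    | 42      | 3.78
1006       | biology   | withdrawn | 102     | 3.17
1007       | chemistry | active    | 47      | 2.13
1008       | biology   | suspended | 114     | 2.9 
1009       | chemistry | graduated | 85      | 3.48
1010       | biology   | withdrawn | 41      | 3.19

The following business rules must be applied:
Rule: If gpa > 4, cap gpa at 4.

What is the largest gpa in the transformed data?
3.98

Step 1: Original maximum gpa = 3.98
Step 2: Check cap of 4 against maximum
Step 3: No records exceed the cap (max 3.98 <= cap 4), so no capping applies
Step 4: Maximum after transformation = 3.98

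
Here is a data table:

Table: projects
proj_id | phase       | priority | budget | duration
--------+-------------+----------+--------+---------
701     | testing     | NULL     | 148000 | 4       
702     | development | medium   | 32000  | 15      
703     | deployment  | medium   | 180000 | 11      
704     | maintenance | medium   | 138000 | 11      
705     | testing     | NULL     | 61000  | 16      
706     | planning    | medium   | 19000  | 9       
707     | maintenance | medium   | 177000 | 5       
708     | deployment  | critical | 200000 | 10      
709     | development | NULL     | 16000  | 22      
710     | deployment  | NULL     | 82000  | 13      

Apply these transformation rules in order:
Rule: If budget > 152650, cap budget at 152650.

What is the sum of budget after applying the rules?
953950

Step 1: 3 records have budget > 152650
Step 2: These records originally summed to 557000
Step 3: After capping: 3 × 152650 = 457950
Step 4: Unaffected records sum: 496000
Step 5: Final sum = 457950 + 496000 = 953950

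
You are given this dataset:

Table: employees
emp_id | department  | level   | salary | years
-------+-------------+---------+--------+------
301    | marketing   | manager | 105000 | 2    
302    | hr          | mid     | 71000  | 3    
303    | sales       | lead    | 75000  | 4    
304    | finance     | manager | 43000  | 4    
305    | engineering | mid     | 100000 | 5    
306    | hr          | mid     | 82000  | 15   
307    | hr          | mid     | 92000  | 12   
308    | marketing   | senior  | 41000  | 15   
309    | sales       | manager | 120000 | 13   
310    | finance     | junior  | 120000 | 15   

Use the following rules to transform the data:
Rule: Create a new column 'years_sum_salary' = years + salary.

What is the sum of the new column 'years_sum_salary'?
849088

Step 1: For each record, compute years + salary
Example calculations:
  2 + 105000 = 105002
  3 + 71000 = 71003
  4 + 75000 = 75004
  ...
Step 2: Sum all derived values
Step 3: Total = 849088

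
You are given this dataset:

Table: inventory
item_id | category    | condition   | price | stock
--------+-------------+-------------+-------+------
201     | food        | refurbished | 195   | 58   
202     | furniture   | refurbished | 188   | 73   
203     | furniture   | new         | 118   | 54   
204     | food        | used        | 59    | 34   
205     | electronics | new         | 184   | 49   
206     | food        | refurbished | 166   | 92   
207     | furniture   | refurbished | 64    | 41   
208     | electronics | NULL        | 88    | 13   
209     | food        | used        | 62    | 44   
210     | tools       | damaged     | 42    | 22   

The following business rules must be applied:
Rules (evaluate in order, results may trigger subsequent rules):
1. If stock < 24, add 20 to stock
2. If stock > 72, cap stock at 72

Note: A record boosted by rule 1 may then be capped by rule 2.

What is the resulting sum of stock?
499

Step 1: Apply rule 1 to records with stock < 24
  - 2 records get bonus of 20
  - Of these, 0 records then exceed 72 and get capped
Step 2: Apply rule 2 to records with stock > 72
  - 2 records (original) are capped
Step 3: Calculate final sum = 499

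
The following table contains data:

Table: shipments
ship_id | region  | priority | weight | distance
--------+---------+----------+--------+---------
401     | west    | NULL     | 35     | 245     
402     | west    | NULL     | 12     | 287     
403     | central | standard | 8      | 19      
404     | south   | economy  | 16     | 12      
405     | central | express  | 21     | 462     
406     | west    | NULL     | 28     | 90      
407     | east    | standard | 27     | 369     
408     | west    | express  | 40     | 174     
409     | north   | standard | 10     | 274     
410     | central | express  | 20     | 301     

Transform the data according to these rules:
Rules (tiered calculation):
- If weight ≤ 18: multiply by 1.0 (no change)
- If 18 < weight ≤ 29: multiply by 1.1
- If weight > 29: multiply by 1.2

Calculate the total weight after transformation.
241.6

Step 1: Tier 1 (weight ≤ 18): 4 records, sum = 46 × 1.0 = 46.0
Step 2: Tier 2 (18 < weight ≤ 29): 4 records, sum = 96 × 1.1 = 105.6
Step 3: Tier 3 (weight > 29): 2 records, sum = 75 × 1.2 = 90.0
Step 4: Final sum = 46.0 + 105.6 + 90.0 = 241.6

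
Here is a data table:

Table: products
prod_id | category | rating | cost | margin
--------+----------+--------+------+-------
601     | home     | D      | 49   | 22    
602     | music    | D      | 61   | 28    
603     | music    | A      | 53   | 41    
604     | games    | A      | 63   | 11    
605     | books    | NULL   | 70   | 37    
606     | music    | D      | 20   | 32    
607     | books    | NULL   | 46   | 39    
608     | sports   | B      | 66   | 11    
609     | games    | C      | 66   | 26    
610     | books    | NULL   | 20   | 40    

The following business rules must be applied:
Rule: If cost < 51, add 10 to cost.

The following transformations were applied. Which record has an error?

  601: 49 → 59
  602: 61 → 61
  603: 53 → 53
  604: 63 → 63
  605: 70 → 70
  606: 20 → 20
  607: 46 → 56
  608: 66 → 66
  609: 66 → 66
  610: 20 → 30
Record 606 has an error. The correct transformed value should be 30, not 20.

Step 1: Check each record against the rule
Step 2: Record 606 has cost = 20
Step 3: Since 20 < 51, the bonus should have been applied
Step 4: Correct value = 30, but claimed value = 20
Conclusion: Record 606 has the error.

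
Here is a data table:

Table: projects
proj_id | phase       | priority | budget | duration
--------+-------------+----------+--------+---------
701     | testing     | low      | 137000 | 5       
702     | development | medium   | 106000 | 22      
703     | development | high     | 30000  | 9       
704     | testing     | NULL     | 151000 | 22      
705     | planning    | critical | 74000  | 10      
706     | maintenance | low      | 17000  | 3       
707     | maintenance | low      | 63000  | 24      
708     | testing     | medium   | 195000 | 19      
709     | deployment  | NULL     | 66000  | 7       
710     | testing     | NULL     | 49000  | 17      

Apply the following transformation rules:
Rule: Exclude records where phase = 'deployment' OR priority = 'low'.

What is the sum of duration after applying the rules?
99

Step 1: Find records where phase = 'deployment' OR priority = 'low'
Step 2: 4 records match, summing to 39
Step 3: Original sum: 138
Step 4: Remaining sum = 138 - 39 = 99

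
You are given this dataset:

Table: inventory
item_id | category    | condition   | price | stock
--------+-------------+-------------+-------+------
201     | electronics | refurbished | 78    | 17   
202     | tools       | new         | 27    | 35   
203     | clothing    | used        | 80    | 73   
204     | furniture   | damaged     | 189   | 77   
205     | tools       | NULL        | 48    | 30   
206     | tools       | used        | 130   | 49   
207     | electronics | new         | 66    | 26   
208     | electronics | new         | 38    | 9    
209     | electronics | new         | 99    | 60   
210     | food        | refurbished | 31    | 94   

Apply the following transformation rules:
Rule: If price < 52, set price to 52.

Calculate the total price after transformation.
850

Step 1: 4 records have price < 52
Step 2: These records originally summed to 144
Step 3: After setting to minimum: 4 × 52 = 208
Step 4: Unaffected records sum: 642
Step 5: Final sum = 208 + 642 = 850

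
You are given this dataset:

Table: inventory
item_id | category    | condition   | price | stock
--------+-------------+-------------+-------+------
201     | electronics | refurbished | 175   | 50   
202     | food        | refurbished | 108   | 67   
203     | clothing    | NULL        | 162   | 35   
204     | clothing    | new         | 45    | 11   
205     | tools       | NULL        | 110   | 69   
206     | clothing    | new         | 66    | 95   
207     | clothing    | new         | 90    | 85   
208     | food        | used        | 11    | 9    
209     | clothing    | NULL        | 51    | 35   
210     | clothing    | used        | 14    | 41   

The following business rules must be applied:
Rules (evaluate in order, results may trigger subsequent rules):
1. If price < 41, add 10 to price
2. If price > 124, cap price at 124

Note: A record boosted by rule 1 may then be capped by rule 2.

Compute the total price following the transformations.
763

Step 1: Apply rule 1 to records with price < 41
  - 2 records get bonus of 10
  - Of these, 0 records then exceed 124 and get capped
Step 2: Apply rule 2 to records with price > 124
  - 2 records (original) are capped
Step 3: Calculate final sum = 763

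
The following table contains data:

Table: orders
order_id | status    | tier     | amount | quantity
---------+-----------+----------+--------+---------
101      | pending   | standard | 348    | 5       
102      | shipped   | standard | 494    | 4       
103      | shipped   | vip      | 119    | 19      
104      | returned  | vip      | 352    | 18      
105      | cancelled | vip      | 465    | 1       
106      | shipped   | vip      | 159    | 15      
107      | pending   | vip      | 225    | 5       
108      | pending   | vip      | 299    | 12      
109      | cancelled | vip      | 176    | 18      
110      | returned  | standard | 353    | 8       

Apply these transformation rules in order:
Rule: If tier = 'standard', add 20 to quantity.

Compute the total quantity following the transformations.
165

Step 1: Count records where tier = 'standard': 3
Step 2: Total bonus added: 3 × 20 = 60
Step 3: Original sum of quantity: 105
Step 4: Final sum = 105 + 60 = 165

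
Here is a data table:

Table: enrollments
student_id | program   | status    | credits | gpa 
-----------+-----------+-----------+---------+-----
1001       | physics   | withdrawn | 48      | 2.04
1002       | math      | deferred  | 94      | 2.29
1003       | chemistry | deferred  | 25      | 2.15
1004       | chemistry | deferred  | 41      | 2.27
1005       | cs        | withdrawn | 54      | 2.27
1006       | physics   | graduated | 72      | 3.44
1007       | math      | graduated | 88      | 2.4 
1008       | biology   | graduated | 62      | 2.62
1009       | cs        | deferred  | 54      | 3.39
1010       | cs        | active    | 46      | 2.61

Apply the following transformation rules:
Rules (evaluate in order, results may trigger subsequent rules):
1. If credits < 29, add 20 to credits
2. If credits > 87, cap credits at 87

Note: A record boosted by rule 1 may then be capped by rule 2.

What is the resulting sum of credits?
596

Step 1: Apply rule 1 to records with credits < 29
  - 1 records get bonus of 20
  - Of these, 0 records then exceed 87 and get capped
Step 2: Apply rule 2 to records with credits > 87
  - 2 records (original) are capped
Step 3: Calculate final sum = 596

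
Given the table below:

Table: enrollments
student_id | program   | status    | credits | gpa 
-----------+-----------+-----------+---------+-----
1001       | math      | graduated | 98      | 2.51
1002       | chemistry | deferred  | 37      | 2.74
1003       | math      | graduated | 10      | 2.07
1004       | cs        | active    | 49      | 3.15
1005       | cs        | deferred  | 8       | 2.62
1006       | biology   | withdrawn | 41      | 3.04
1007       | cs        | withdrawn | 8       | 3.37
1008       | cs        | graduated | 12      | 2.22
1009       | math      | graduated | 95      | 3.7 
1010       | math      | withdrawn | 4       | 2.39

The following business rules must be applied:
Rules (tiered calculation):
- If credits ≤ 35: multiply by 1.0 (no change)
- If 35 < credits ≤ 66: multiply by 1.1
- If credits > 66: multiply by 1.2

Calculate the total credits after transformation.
413.3

Step 1: Tier 1 (credits ≤ 35): 5 records, sum = 42 × 1.0 = 42.0
Step 2: Tier 2 (35 < credits ≤ 66): 3 records, sum = 127 × 1.1 = 139.7
Step 3: Tier 3 (credits > 66): 2 records, sum = 193 × 1.2 = 231.6
Step 4: Final sum = 42.0 + 139.7 + 231.6 = 413.3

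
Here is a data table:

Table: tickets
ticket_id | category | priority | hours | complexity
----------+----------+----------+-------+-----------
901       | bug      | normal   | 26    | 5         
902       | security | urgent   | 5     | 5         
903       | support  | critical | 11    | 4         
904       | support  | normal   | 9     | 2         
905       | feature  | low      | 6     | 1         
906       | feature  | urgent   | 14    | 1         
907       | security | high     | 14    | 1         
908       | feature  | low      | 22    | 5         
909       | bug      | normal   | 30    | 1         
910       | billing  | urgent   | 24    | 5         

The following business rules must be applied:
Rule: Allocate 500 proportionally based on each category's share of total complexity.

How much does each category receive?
billing: 83.33, bug: 100.0, feature: 116.67, security: 100.0, support: 100.0

Step 1: Calculate total complexity = 30
Step 2: Calculate each category's proportion:
  billing: 5/30 = 16.67% → 83.33
  bug: 6/30 = 20.00% → 100.0
  feature: 7/30 = 23.33% → 116.67
  security: 6/30 = 20.00% → 100.0
  support: 6/30 = 20.00% → 100.0
Step 3: Verify: sum of allocations ≈ 500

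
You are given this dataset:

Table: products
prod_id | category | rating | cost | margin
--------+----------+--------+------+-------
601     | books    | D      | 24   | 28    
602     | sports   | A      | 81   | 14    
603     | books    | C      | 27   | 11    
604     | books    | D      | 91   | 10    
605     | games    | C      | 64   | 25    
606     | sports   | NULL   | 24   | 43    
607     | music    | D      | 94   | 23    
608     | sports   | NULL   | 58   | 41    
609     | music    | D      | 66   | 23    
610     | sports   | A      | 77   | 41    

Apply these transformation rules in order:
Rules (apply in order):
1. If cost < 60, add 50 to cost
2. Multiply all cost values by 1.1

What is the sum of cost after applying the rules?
886.6

Step 1: Apply Rule 1 - Add 50 to records with cost < 60
  - 4 records affected: 133 + (4 × 50) = 333
  - Unaffected records: 473
  - Sum after Rule 1: 806
Step 2: Apply Rule 2 - Multiply all by 1.1
  - 806 × 1.1 = 886.6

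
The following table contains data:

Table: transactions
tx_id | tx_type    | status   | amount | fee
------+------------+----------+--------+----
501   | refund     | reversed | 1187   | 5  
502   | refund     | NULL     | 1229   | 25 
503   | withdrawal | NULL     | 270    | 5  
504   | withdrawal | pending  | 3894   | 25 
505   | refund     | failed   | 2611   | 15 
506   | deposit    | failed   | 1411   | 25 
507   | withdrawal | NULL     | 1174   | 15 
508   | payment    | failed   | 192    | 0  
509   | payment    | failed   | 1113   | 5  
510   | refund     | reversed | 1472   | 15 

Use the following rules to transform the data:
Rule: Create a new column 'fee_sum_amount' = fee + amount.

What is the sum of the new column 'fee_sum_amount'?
14688

Step 1: For each record, compute fee + amount
Example calculations:
  5 + 1187 = 1192
  25 + 1229 = 1254
  5 + 270 = 275
  ...
Step 2: Sum all derived values
Step 3: Total = 14688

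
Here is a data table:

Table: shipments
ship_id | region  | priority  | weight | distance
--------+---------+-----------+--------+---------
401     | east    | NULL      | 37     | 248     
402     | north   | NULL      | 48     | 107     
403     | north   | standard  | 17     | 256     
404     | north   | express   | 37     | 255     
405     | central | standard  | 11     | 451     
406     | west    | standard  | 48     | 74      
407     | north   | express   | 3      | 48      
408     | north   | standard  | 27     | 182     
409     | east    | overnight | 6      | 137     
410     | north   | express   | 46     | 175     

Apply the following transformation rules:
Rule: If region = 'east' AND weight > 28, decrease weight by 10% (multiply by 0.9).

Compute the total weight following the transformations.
276.3

Step 1: Find records where region = 'east' AND weight > 28
Step 2: 1 records match, summing to 37
Step 3: After multiplier: 37 × 0.9 = 33.3
Step 4: Unaffected records sum: 243
Step 5: Final sum = 33.3 + 243 = 276.3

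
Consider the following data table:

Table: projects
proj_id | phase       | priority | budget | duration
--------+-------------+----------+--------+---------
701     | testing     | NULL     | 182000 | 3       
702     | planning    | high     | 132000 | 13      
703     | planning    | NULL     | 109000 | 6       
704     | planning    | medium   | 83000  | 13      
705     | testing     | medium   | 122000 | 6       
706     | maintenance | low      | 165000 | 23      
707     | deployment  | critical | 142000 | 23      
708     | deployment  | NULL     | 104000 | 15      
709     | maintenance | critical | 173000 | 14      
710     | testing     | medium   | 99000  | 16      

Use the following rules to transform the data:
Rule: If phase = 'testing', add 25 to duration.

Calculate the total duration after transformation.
207

Step 1: Count records where phase = 'testing': 3
Step 2: Total bonus added: 3 × 25 = 75
Step 3: Original sum of duration: 132
Step 4: Final sum = 132 + 75 = 207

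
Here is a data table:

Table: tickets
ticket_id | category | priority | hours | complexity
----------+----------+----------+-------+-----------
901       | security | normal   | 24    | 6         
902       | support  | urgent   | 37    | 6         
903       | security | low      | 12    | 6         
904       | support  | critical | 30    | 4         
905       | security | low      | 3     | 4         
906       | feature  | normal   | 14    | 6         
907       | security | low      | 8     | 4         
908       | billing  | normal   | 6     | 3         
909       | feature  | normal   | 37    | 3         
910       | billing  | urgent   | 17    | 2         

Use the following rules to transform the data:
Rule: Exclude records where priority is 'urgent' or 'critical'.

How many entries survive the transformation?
7

Step 1: Count records to exclude
  - 2 (urgent) + 1 (critical) = 3 records
Step 2: Total records: 10
Step 3: Remaining = 10 - 3 = 7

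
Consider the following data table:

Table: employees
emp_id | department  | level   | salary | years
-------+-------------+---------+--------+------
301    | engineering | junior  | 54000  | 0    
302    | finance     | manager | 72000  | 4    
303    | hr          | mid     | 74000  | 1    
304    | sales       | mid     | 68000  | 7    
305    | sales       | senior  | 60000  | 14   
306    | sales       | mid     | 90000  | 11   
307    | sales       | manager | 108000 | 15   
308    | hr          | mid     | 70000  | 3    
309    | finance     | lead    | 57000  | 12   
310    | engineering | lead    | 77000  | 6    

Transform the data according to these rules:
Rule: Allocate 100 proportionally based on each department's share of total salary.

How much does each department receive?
engineering: 17.95, finance: 17.67, hr: 19.73, sales: 44.66

Step 1: Calculate total salary = 730000
Step 2: Calculate each department's proportion:
  engineering: 131000/730000 = 17.95% → 17.95
  finance: 129000/730000 = 17.67% → 17.67
  hr: 144000/730000 = 19.73% → 19.73
  sales: 326000/730000 = 44.66% → 44.66
Step 3: Verify: sum of allocations ≈ 100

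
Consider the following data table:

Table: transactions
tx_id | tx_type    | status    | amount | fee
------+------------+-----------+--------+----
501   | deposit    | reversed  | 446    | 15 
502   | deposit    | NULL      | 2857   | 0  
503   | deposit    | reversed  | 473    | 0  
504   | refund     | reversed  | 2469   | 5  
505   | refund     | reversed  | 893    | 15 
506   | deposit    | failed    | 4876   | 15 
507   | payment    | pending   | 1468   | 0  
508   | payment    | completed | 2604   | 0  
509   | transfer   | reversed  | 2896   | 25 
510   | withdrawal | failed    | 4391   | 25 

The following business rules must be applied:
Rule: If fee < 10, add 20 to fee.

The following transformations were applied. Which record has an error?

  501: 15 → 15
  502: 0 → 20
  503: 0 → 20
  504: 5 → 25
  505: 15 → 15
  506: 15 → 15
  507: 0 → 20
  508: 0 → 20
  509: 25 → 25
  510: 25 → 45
Record 510 has an error. The correct transformed value should be 25, not 45.

Step 1: Check each record against the rule
Step 2: Record 510 has fee = 25
Step 3: Since 25 >= 10, the bonus should not have been applied
Step 4: Correct value = 25, but claimed value = 45
Conclusion: Record 510 has the error.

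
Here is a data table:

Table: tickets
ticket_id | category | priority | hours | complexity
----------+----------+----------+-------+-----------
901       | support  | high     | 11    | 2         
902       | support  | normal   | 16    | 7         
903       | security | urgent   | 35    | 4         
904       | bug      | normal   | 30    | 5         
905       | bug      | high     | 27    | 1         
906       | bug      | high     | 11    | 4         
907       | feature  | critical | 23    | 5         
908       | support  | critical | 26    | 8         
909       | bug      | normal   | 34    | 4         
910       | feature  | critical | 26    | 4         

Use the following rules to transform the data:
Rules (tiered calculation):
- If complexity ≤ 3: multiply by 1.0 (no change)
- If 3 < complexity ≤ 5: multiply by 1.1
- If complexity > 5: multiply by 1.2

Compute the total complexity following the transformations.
49.6

Step 1: Tier 1 (complexity ≤ 3): 2 records, sum = 3 × 1.0 = 3.0
Step 2: Tier 2 (3 < complexity ≤ 5): 6 records, sum = 26 × 1.1 = 28.6
Step 3: Tier 3 (complexity > 5): 2 records, sum = 15 × 1.2 = 18.0
Step 4: Final sum = 3.0 + 28.6 + 18.0 = 49.6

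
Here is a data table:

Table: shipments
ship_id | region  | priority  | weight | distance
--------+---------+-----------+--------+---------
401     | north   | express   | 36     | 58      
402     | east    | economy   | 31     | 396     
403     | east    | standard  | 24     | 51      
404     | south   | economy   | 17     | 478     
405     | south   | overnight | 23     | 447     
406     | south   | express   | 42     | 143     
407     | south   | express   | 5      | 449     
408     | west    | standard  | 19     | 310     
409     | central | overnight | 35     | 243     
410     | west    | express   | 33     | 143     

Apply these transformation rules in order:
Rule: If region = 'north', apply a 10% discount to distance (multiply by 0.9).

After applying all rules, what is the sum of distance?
2712.2

Step 1: Records with region = 'north' have total distance = 58
Step 2: Apply multiplier: 58 × 0.9 = 52.2
Step 3: Other records total: 2660
Step 4: Final sum = 52.2 + 2660 = 2712.2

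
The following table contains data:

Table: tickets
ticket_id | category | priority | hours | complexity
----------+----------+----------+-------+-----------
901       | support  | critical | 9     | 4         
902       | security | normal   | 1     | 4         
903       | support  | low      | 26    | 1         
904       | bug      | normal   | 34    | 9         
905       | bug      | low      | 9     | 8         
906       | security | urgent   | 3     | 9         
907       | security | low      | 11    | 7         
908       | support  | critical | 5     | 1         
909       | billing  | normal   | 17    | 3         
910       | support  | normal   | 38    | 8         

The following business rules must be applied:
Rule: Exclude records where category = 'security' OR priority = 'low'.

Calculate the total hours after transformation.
103

Step 1: Find records where category = 'security' OR priority = 'low'
Step 2: 5 records match, summing to 50
Step 3: Original sum: 153
Step 4: Remaining sum = 153 - 50 = 103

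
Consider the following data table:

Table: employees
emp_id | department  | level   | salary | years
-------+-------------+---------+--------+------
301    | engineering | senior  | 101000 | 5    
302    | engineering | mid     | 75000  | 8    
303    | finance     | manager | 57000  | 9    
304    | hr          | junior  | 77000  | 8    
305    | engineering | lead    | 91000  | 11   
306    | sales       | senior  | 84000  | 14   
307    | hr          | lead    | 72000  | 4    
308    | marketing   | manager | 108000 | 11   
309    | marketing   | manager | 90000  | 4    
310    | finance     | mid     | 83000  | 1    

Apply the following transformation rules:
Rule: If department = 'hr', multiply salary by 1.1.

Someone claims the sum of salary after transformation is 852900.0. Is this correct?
Yes, the result is correct.

Step 1: Calculate the correct sum after transformation
Step 2: Apply multiplier 1.1 to records where department = 'hr'
Step 3: Correct result = 852900.0
Step 4: Claimed result = 852900.0
Step 5: 852900.0 = 852900.0 ✓
Conclusion: The claimed result is correct.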